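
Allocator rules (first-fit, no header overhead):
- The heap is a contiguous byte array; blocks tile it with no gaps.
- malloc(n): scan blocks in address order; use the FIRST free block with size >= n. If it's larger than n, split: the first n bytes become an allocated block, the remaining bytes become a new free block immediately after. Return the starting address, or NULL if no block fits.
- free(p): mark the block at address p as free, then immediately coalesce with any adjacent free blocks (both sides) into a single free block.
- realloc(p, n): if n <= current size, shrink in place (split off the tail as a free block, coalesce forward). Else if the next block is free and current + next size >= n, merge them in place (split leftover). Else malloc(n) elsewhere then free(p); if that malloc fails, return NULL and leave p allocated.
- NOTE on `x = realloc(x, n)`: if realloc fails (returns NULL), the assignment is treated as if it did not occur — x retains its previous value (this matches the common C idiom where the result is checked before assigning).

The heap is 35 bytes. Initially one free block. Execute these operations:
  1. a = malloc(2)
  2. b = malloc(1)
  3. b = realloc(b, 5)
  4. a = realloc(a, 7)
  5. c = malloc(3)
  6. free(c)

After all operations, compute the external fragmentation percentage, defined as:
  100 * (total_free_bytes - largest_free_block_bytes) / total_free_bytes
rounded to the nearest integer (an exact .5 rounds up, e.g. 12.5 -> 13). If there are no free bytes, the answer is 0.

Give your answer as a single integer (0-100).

Answer: 9

Derivation:
Op 1: a = malloc(2) -> a = 0; heap: [0-1 ALLOC][2-34 FREE]
Op 2: b = malloc(1) -> b = 2; heap: [0-1 ALLOC][2-2 ALLOC][3-34 FREE]
Op 3: b = realloc(b, 5) -> b = 2; heap: [0-1 ALLOC][2-6 ALLOC][7-34 FREE]
Op 4: a = realloc(a, 7) -> a = 7; heap: [0-1 FREE][2-6 ALLOC][7-13 ALLOC][14-34 FREE]
Op 5: c = malloc(3) -> c = 14; heap: [0-1 FREE][2-6 ALLOC][7-13 ALLOC][14-16 ALLOC][17-34 FREE]
Op 6: free(c) -> (freed c); heap: [0-1 FREE][2-6 ALLOC][7-13 ALLOC][14-34 FREE]
Free blocks: [2 21] total_free=23 largest=21 -> 100*(23-21)/23 = 200/23 ≈ 8.696 -> rounds to 9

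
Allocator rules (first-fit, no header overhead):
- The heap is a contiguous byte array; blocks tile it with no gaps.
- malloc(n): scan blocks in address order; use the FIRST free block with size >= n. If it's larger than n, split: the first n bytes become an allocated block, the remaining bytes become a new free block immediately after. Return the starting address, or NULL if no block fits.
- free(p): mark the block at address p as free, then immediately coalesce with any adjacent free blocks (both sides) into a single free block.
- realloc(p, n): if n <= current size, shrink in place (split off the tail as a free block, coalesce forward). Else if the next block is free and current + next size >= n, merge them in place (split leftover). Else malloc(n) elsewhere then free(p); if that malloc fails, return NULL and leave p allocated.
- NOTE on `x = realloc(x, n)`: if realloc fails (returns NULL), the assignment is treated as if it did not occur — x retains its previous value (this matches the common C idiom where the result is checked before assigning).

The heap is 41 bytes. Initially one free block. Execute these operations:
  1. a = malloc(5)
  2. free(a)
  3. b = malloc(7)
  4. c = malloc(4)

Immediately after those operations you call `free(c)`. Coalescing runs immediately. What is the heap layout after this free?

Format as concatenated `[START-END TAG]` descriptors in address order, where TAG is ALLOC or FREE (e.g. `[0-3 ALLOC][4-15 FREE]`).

Answer: [0-6 ALLOC][7-40 FREE]

Derivation:
Op 1: a = malloc(5) -> a = 0; heap: [0-4 ALLOC][5-40 FREE]
Op 2: free(a) -> (freed a); heap: [0-40 FREE]
Op 3: b = malloc(7) -> b = 0; heap: [0-6 ALLOC][7-40 FREE]
Op 4: c = malloc(4) -> c = 7; heap: [0-6 ALLOC][7-10 ALLOC][11-40 FREE]
free(c): c = 7 -> block [7-10 ALLOC]; mark free, coalesce with adjacent free neighbors -> [0-6 ALLOC][7-40 FREE]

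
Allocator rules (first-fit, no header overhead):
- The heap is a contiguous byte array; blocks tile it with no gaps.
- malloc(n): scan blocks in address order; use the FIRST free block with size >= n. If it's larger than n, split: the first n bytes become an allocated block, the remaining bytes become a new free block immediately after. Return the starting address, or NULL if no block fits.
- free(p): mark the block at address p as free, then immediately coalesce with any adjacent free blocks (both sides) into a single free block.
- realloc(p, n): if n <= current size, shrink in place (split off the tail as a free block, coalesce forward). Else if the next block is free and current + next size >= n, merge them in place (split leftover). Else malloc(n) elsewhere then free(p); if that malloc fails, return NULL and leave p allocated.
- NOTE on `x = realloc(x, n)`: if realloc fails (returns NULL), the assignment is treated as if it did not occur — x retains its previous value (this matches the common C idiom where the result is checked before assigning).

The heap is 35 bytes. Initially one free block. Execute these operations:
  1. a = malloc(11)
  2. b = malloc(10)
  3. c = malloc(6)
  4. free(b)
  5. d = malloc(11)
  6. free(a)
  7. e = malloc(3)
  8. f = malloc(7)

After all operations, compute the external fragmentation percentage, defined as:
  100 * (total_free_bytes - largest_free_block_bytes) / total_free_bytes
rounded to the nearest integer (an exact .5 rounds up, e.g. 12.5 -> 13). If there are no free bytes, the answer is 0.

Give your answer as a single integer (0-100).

Answer: 42

Derivation:
Op 1: a = malloc(11) -> a = 0; heap: [0-10 ALLOC][11-34 FREE]
Op 2: b = malloc(10) -> b = 11; heap: [0-10 ALLOC][11-20 ALLOC][21-34 FREE]
Op 3: c = malloc(6) -> c = 21; heap: [0-10 ALLOC][11-20 ALLOC][21-26 ALLOC][27-34 FREE]
Op 4: free(b) -> (freed b); heap: [0-10 ALLOC][11-20 FREE][21-26 ALLOC][27-34 FREE]
Op 5: d = malloc(11) -> d = NULL; heap: [0-10 ALLOC][11-20 FREE][21-26 ALLOC][27-34 FREE]
Op 6: free(a) -> (freed a); heap: [0-20 FREE][21-26 ALLOC][27-34 FREE]
Op 7: e = malloc(3) -> e = 0; heap: [0-2 ALLOC][3-20 FREE][21-26 ALLOC][27-34 FREE]
Op 8: f = malloc(7) -> f = 3; heap: [0-2 ALLOC][3-9 ALLOC][10-20 FREE][21-26 ALLOC][27-34 FREE]
Free blocks: [11 8] total_free=19 largest=11 -> 100*(19-11)/19 = 800/19 ≈ 42.105 -> rounds to 42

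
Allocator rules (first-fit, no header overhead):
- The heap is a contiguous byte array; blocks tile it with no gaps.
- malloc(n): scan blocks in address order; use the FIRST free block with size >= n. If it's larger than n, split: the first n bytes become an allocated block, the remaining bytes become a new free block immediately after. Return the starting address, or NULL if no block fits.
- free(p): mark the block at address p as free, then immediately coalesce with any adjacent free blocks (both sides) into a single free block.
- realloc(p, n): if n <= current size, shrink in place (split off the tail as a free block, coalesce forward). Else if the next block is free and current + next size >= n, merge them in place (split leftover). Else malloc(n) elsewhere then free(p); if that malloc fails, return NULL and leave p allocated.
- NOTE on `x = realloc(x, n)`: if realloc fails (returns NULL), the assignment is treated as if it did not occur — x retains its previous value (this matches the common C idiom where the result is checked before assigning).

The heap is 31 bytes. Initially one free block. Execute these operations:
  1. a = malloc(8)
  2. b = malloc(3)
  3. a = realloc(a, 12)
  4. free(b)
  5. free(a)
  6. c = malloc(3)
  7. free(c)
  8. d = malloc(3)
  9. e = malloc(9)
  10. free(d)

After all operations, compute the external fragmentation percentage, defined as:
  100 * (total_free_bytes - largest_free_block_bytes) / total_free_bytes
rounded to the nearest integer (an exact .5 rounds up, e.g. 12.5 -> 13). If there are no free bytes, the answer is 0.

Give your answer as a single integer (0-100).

Answer: 14

Derivation:
Op 1: a = malloc(8) -> a = 0; heap: [0-7 ALLOC][8-30 FREE]
Op 2: b = malloc(3) -> b = 8; heap: [0-7 ALLOC][8-10 ALLOC][11-30 FREE]
Op 3: a = realloc(a, 12) -> a = 11; heap: [0-7 FREE][8-10 ALLOC][11-22 ALLOC][23-30 FREE]
Op 4: free(b) -> (freed b); heap: [0-10 FREE][11-22 ALLOC][23-30 FREE]
Op 5: free(a) -> (freed a); heap: [0-30 FREE]
Op 6: c = malloc(3) -> c = 0; heap: [0-2 ALLOC][3-30 FREE]
Op 7: free(c) -> (freed c); heap: [0-30 FREE]
Op 8: d = malloc(3) -> d = 0; heap: [0-2 ALLOC][3-30 FREE]
Op 9: e = malloc(9) -> e = 3; heap: [0-2 ALLOC][3-11 ALLOC][12-30 FREE]
Op 10: free(d) -> (freed d); heap: [0-2 FREE][3-11 ALLOC][12-30 FREE]
Free blocks: [3 19] total_free=22 largest=19 -> 100*(22-19)/22 = 300/22 ≈ 13.636 -> rounds to 14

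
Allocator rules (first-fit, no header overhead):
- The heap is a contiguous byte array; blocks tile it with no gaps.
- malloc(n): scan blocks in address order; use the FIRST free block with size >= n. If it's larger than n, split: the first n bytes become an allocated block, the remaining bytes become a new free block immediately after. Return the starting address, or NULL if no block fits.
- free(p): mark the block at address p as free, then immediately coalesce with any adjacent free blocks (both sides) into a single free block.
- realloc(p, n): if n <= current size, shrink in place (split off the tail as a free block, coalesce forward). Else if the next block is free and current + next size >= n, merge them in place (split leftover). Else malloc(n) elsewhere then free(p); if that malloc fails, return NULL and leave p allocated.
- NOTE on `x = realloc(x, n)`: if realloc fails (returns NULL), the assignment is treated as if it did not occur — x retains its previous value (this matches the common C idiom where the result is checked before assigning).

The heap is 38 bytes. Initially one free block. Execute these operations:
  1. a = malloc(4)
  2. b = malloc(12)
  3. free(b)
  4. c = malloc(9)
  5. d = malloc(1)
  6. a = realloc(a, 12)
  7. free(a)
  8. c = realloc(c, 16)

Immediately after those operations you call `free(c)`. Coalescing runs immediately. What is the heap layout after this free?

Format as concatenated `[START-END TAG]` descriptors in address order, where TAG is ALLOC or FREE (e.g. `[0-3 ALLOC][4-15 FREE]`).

Op 1: a = malloc(4) -> a = 0; heap: [0-3 ALLOC][4-37 FREE]
Op 2: b = malloc(12) -> b = 4; heap: [0-3 ALLOC][4-15 ALLOC][16-37 FREE]
Op 3: free(b) -> (freed b); heap: [0-3 ALLOC][4-37 FREE]
Op 4: c = malloc(9) -> c = 4; heap: [0-3 ALLOC][4-12 ALLOC][13-37 FREE]
Op 5: d = malloc(1) -> d = 13; heap: [0-3 ALLOC][4-12 ALLOC][13-13 ALLOC][14-37 FREE]
Op 6: a = realloc(a, 12) -> a = 14; heap: [0-3 FREE][4-12 ALLOC][13-13 ALLOC][14-25 ALLOC][26-37 FREE]
Op 7: free(a) -> (freed a); heap: [0-3 FREE][4-12 ALLOC][13-13 ALLOC][14-37 FREE]
Op 8: c = realloc(c, 16) -> c = 14; heap: [0-12 FREE][13-13 ALLOC][14-29 ALLOC][30-37 FREE]
free(c): c = 14 -> block [14-29 ALLOC]; mark free, coalesce with adjacent free neighbors -> [0-12 FREE][13-13 ALLOC][14-37 FREE]

Answer: [0-12 FREE][13-13 ALLOC][14-37 FREE]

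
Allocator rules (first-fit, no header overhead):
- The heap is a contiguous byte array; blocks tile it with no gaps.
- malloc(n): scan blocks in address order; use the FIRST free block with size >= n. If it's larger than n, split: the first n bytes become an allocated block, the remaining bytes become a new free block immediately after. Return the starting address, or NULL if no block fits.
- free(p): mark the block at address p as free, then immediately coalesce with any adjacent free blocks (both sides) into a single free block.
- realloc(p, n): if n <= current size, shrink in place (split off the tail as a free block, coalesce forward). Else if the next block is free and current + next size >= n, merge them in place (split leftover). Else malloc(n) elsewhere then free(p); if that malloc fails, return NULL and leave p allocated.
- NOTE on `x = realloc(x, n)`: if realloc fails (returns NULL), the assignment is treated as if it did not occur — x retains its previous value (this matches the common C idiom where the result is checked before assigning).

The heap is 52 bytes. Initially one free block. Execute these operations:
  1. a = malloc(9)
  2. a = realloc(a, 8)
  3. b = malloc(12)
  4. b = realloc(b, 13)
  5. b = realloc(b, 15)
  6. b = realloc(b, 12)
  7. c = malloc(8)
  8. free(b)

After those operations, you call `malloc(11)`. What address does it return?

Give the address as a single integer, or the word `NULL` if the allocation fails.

Op 1: a = malloc(9) -> a = 0; heap: [0-8 ALLOC][9-51 FREE]
Op 2: a = realloc(a, 8) -> a = 0; heap: [0-7 ALLOC][8-51 FREE]
Op 3: b = malloc(12) -> b = 8; heap: [0-7 ALLOC][8-19 ALLOC][20-51 FREE]
Op 4: b = realloc(b, 13) -> b = 8; heap: [0-7 ALLOC][8-20 ALLOC][21-51 FREE]
Op 5: b = realloc(b, 15) -> b = 8; heap: [0-7 ALLOC][8-22 ALLOC][23-51 FREE]
Op 6: b = realloc(b, 12) -> b = 8; heap: [0-7 ALLOC][8-19 ALLOC][20-51 FREE]
Op 7: c = malloc(8) -> c = 20; heap: [0-7 ALLOC][8-19 ALLOC][20-27 ALLOC][28-51 FREE]
Op 8: free(b) -> (freed b); heap: [0-7 ALLOC][8-19 FREE][20-27 ALLOC][28-51 FREE]
malloc(11): first-fit scan over [0-7 ALLOC][8-19 FREE][20-27 ALLOC][28-51 FREE] -> 8

Answer: 8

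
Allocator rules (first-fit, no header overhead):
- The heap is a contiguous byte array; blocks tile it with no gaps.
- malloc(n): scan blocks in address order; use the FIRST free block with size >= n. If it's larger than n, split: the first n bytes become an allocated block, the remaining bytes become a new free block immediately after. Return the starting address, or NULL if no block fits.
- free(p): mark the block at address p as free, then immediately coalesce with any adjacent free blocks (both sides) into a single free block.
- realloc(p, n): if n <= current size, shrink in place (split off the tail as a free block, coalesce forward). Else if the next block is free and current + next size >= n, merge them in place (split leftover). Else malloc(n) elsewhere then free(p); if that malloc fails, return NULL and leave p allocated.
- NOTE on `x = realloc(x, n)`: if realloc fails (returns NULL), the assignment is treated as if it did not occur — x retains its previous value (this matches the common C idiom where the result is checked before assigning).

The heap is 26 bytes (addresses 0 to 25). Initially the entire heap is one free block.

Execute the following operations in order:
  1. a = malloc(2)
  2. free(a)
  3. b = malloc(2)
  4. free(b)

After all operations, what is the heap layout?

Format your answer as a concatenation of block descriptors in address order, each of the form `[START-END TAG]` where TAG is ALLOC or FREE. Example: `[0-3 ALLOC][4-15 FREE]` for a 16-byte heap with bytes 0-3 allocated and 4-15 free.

Answer: [0-25 FREE]

Derivation:
Op 1: a = malloc(2) -> a = 0; heap: [0-1 ALLOC][2-25 FREE]
Op 2: free(a) -> (freed a); heap: [0-25 FREE]
Op 3: b = malloc(2) -> b = 0; heap: [0-1 ALLOC][2-25 FREE]
Op 4: free(b) -> (freed b); heap: [0-25 FREE]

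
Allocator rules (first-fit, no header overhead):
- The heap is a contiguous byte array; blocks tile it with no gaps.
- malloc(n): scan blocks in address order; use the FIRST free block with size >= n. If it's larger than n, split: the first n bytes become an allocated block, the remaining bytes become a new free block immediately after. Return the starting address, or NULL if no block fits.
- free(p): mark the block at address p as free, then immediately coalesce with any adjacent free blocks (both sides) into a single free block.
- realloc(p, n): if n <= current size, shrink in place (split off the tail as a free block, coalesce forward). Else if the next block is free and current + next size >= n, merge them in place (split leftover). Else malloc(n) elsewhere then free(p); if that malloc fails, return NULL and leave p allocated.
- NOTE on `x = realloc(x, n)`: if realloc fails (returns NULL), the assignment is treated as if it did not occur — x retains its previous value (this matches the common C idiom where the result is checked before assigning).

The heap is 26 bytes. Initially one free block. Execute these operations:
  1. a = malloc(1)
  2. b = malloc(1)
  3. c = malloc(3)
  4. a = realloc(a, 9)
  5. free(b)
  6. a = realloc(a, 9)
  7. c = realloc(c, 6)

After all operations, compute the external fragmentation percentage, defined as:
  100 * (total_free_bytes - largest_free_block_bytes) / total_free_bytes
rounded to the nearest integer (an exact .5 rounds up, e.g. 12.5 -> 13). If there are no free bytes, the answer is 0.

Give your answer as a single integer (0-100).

Op 1: a = malloc(1) -> a = 0; heap: [0-0 ALLOC][1-25 FREE]
Op 2: b = malloc(1) -> b = 1; heap: [0-0 ALLOC][1-1 ALLOC][2-25 FREE]
Op 3: c = malloc(3) -> c = 2; heap: [0-0 ALLOC][1-1 ALLOC][2-4 ALLOC][5-25 FREE]
Op 4: a = realloc(a, 9) -> a = 5; heap: [0-0 FREE][1-1 ALLOC][2-4 ALLOC][5-13 ALLOC][14-25 FREE]
Op 5: free(b) -> (freed b); heap: [0-1 FREE][2-4 ALLOC][5-13 ALLOC][14-25 FREE]
Op 6: a = realloc(a, 9) -> a = 5; heap: [0-1 FREE][2-4 ALLOC][5-13 ALLOC][14-25 FREE]
Op 7: c = realloc(c, 6) -> c = 14; heap: [0-4 FREE][5-13 ALLOC][14-19 ALLOC][20-25 FREE]
Free blocks: [5 6] total_free=11 largest=6 -> 100*(11-6)/11 = 500/11 ≈ 45.455 -> rounds to 45

Answer: 45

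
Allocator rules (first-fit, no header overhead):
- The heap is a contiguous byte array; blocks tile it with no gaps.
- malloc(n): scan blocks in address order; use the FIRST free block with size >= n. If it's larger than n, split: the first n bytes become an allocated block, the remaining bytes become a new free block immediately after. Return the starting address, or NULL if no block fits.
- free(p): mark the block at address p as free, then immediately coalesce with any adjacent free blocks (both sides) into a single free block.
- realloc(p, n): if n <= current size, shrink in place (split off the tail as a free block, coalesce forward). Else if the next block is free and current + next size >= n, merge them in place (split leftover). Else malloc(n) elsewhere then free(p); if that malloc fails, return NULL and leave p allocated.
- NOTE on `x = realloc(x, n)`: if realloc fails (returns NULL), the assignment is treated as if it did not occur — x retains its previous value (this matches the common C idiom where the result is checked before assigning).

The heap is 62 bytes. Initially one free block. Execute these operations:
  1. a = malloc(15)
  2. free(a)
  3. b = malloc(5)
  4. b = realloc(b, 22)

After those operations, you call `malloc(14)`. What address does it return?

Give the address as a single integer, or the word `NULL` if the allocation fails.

Op 1: a = malloc(15) -> a = 0; heap: [0-14 ALLOC][15-61 FREE]
Op 2: free(a) -> (freed a); heap: [0-61 FREE]
Op 3: b = malloc(5) -> b = 0; heap: [0-4 ALLOC][5-61 FREE]
Op 4: b = realloc(b, 22) -> b = 0; heap: [0-21 ALLOC][22-61 FREE]
malloc(14): first-fit scan over [0-21 ALLOC][22-61 FREE] -> 22

Answer: 22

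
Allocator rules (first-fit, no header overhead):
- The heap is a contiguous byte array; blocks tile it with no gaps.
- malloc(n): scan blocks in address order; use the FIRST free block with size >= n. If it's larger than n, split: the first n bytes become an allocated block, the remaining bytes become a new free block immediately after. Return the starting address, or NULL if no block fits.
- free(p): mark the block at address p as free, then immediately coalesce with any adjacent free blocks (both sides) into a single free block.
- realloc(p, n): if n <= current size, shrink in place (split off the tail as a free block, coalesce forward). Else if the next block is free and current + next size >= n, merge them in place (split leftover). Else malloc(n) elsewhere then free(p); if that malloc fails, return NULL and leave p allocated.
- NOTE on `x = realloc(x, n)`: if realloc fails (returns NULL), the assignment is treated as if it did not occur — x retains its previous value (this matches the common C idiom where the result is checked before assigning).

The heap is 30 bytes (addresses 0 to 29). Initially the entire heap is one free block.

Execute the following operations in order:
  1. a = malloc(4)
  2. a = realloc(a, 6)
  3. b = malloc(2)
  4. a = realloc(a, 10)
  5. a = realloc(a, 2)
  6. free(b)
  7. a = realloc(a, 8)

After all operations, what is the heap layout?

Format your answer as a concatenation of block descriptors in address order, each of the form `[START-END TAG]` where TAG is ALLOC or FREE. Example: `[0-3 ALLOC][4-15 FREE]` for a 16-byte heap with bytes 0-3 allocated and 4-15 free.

Answer: [0-7 FREE][8-15 ALLOC][16-29 FREE]

Derivation:
Op 1: a = malloc(4) -> a = 0; heap: [0-3 ALLOC][4-29 FREE]
Op 2: a = realloc(a, 6) -> a = 0; heap: [0-5 ALLOC][6-29 FREE]
Op 3: b = malloc(2) -> b = 6; heap: [0-5 ALLOC][6-7 ALLOC][8-29 FREE]
Op 4: a = realloc(a, 10) -> a = 8; heap: [0-5 FREE][6-7 ALLOC][8-17 ALLOC][18-29 FREE]
Op 5: a = realloc(a, 2) -> a = 8; heap: [0-5 FREE][6-7 ALLOC][8-9 ALLOC][10-29 FREE]
Op 6: free(b) -> (freed b); heap: [0-7 FREE][8-9 ALLOC][10-29 FREE]
Op 7: a = realloc(a, 8) -> a = 8; heap: [0-7 FREE][8-15 ALLOC][16-29 FREE]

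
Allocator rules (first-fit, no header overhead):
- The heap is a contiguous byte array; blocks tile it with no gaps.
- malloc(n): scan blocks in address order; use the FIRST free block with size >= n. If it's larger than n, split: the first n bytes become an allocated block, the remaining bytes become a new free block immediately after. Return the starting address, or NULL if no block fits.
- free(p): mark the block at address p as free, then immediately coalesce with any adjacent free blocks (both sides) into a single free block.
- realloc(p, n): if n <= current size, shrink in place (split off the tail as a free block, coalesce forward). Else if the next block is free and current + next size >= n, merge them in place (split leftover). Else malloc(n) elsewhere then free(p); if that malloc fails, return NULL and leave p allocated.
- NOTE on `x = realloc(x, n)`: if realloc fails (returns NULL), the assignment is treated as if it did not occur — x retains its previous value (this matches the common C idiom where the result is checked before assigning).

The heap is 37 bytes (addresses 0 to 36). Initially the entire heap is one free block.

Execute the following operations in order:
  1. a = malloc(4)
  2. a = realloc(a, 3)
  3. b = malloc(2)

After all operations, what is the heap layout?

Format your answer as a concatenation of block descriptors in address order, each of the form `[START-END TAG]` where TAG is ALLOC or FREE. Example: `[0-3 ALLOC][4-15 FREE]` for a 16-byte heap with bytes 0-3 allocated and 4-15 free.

Answer: [0-2 ALLOC][3-4 ALLOC][5-36 FREE]

Derivation:
Op 1: a = malloc(4) -> a = 0; heap: [0-3 ALLOC][4-36 FREE]
Op 2: a = realloc(a, 3) -> a = 0; heap: [0-2 ALLOC][3-36 FREE]
Op 3: b = malloc(2) -> b = 3; heap: [0-2 ALLOC][3-4 ALLOC][5-36 FREE]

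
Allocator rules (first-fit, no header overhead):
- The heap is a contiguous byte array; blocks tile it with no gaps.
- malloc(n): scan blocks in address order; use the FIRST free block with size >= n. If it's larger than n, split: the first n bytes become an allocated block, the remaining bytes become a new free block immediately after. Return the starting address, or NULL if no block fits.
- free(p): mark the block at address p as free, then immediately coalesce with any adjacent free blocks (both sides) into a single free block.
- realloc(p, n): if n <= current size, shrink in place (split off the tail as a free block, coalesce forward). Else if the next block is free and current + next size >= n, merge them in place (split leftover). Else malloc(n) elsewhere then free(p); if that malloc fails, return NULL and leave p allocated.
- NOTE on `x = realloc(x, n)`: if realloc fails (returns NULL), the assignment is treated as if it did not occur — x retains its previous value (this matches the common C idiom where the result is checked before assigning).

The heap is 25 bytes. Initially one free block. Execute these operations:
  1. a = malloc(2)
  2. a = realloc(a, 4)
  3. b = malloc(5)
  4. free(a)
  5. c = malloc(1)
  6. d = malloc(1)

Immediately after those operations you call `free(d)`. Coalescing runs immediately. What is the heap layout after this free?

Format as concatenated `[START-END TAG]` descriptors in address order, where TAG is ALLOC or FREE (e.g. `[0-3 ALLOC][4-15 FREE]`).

Op 1: a = malloc(2) -> a = 0; heap: [0-1 ALLOC][2-24 FREE]
Op 2: a = realloc(a, 4) -> a = 0; heap: [0-3 ALLOC][4-24 FREE]
Op 3: b = malloc(5) -> b = 4; heap: [0-3 ALLOC][4-8 ALLOC][9-24 FREE]
Op 4: free(a) -> (freed a); heap: [0-3 FREE][4-8 ALLOC][9-24 FREE]
Op 5: c = malloc(1) -> c = 0; heap: [0-0 ALLOC][1-3 FREE][4-8 ALLOC][9-24 FREE]
Op 6: d = malloc(1) -> d = 1; heap: [0-0 ALLOC][1-1 ALLOC][2-3 FREE][4-8 ALLOC][9-24 FREE]
free(d): d = 1 -> block [1-1 ALLOC]; mark free, coalesce with adjacent free neighbors -> [0-0 ALLOC][1-3 FREE][4-8 ALLOC][9-24 FREE]

Answer: [0-0 ALLOC][1-3 FREE][4-8 ALLOC][9-24 FREE]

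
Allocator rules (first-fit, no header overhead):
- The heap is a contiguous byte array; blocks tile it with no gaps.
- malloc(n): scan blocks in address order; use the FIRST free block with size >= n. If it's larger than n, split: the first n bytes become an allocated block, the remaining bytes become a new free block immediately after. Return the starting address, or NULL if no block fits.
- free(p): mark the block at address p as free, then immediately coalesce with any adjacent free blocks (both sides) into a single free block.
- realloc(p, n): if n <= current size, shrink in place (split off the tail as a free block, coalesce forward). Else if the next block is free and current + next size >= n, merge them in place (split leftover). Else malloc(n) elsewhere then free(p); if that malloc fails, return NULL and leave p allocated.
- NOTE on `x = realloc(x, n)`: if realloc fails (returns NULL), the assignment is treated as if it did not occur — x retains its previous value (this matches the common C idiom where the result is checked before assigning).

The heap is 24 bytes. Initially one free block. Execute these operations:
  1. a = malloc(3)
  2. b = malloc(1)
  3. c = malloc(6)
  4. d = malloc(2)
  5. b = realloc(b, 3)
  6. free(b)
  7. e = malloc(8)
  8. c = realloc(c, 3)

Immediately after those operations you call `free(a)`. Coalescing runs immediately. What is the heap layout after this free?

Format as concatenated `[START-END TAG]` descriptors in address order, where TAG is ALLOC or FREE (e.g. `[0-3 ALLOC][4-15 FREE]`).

Op 1: a = malloc(3) -> a = 0; heap: [0-2 ALLOC][3-23 FREE]
Op 2: b = malloc(1) -> b = 3; heap: [0-2 ALLOC][3-3 ALLOC][4-23 FREE]
Op 3: c = malloc(6) -> c = 4; heap: [0-2 ALLOC][3-3 ALLOC][4-9 ALLOC][10-23 FREE]
Op 4: d = malloc(2) -> d = 10; heap: [0-2 ALLOC][3-3 ALLOC][4-9 ALLOC][10-11 ALLOC][12-23 FREE]
Op 5: b = realloc(b, 3) -> b = 12; heap: [0-2 ALLOC][3-3 FREE][4-9 ALLOC][10-11 ALLOC][12-14 ALLOC][15-23 FREE]
Op 6: free(b) -> (freed b); heap: [0-2 ALLOC][3-3 FREE][4-9 ALLOC][10-11 ALLOC][12-23 FREE]
Op 7: e = malloc(8) -> e = 12; heap: [0-2 ALLOC][3-3 FREE][4-9 ALLOC][10-11 ALLOC][12-19 ALLOC][20-23 FREE]
Op 8: c = realloc(c, 3) -> c = 4; heap: [0-2 ALLOC][3-3 FREE][4-6 ALLOC][7-9 FREE][10-11 ALLOC][12-19 ALLOC][20-23 FREE]
free(a): a = 0 -> block [0-2 ALLOC]; mark free, coalesce with adjacent free neighbors -> [0-3 FREE][4-6 ALLOC][7-9 FREE][10-11 ALLOC][12-19 ALLOC][20-23 FREE]

Answer: [0-3 FREE][4-6 ALLOC][7-9 FREE][10-11 ALLOC][12-19 ALLOC][20-23 FREE]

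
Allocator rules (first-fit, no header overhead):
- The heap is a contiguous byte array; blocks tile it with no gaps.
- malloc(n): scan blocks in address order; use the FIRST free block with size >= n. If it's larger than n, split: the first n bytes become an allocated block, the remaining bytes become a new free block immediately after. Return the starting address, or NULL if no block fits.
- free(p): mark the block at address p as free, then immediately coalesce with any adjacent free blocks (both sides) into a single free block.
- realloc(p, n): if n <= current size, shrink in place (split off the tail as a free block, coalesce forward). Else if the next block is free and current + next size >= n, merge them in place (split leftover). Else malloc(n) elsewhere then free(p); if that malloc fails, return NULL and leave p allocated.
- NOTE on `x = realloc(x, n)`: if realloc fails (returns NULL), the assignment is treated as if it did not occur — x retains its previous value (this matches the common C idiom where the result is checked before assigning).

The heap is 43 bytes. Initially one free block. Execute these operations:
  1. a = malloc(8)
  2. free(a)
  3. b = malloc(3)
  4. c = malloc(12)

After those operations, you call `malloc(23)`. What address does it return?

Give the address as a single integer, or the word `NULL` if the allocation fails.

Op 1: a = malloc(8) -> a = 0; heap: [0-7 ALLOC][8-42 FREE]
Op 2: free(a) -> (freed a); heap: [0-42 FREE]
Op 3: b = malloc(3) -> b = 0; heap: [0-2 ALLOC][3-42 FREE]
Op 4: c = malloc(12) -> c = 3; heap: [0-2 ALLOC][3-14 ALLOC][15-42 FREE]
malloc(23): first-fit scan over [0-2 ALLOC][3-14 ALLOC][15-42 FREE] -> 15

Answer: 15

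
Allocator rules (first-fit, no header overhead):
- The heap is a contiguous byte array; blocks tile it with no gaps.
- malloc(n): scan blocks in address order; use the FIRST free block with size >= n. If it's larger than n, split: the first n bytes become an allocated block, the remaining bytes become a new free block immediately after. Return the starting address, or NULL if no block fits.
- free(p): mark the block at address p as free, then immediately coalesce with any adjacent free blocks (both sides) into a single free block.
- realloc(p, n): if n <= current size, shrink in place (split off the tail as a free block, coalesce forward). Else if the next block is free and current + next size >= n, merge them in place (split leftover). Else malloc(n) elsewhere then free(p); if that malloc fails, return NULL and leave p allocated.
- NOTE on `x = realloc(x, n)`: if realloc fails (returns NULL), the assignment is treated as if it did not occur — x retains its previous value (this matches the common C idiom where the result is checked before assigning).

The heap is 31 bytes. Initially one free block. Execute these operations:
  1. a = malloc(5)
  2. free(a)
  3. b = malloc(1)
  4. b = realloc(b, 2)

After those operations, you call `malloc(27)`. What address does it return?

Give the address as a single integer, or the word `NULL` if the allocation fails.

Op 1: a = malloc(5) -> a = 0; heap: [0-4 ALLOC][5-30 FREE]
Op 2: free(a) -> (freed a); heap: [0-30 FREE]
Op 3: b = malloc(1) -> b = 0; heap: [0-0 ALLOC][1-30 FREE]
Op 4: b = realloc(b, 2) -> b = 0; heap: [0-1 ALLOC][2-30 FREE]
malloc(27): first-fit scan over [0-1 ALLOC][2-30 FREE] -> 2

Answer: 2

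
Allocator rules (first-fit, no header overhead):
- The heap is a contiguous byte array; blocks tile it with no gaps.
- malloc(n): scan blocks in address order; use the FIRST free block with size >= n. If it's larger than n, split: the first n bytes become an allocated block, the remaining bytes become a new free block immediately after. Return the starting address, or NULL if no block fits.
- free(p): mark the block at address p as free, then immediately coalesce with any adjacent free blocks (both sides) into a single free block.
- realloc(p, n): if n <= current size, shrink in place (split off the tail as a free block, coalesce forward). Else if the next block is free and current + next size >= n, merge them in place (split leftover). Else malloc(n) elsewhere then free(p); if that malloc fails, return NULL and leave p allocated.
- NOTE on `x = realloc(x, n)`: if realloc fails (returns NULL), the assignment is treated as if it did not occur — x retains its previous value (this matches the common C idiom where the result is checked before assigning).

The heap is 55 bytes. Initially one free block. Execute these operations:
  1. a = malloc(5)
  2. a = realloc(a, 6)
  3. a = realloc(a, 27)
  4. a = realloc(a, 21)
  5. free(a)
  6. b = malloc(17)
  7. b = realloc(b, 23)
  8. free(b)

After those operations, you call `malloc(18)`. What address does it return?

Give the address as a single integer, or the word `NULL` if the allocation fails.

Answer: 0

Derivation:
Op 1: a = malloc(5) -> a = 0; heap: [0-4 ALLOC][5-54 FREE]
Op 2: a = realloc(a, 6) -> a = 0; heap: [0-5 ALLOC][6-54 FREE]
Op 3: a = realloc(a, 27) -> a = 0; heap: [0-26 ALLOC][27-54 FREE]
Op 4: a = realloc(a, 21) -> a = 0; heap: [0-20 ALLOC][21-54 FREE]
Op 5: free(a) -> (freed a); heap: [0-54 FREE]
Op 6: b = malloc(17) -> b = 0; heap: [0-16 ALLOC][17-54 FREE]
Op 7: b = realloc(b, 23) -> b = 0; heap: [0-22 ALLOC][23-54 FREE]
Op 8: free(b) -> (freed b); heap: [0-54 FREE]
malloc(18): first-fit scan over [0-54 FREE] -> 0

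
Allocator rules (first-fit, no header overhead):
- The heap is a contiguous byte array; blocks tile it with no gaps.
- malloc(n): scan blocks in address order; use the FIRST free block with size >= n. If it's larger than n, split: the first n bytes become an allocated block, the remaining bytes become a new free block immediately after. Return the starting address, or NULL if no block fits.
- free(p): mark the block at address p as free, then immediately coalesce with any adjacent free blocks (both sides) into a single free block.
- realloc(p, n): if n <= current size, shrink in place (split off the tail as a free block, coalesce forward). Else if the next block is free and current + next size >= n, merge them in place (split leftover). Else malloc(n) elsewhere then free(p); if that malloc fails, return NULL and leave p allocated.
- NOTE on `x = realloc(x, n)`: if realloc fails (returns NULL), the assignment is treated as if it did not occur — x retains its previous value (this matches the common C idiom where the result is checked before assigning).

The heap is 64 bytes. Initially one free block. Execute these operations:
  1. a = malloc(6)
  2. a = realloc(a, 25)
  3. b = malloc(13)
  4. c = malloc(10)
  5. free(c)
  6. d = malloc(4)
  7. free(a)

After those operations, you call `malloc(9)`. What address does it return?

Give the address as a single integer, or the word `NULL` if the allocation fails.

Answer: 0

Derivation:
Op 1: a = malloc(6) -> a = 0; heap: [0-5 ALLOC][6-63 FREE]
Op 2: a = realloc(a, 25) -> a = 0; heap: [0-24 ALLOC][25-63 FREE]
Op 3: b = malloc(13) -> b = 25; heap: [0-24 ALLOC][25-37 ALLOC][38-63 FREE]
Op 4: c = malloc(10) -> c = 38; heap: [0-24 ALLOC][25-37 ALLOC][38-47 ALLOC][48-63 FREE]
Op 5: free(c) -> (freed c); heap: [0-24 ALLOC][25-37 ALLOC][38-63 FREE]
Op 6: d = malloc(4) -> d = 38; heap: [0-24 ALLOC][25-37 ALLOC][38-41 ALLOC][42-63 FREE]
Op 7: free(a) -> (freed a); heap: [0-24 FREE][25-37 ALLOC][38-41 ALLOC][42-63 FREE]
malloc(9): first-fit scan over [0-24 FREE][25-37 ALLOC][38-41 ALLOC][42-63 FREE] -> 0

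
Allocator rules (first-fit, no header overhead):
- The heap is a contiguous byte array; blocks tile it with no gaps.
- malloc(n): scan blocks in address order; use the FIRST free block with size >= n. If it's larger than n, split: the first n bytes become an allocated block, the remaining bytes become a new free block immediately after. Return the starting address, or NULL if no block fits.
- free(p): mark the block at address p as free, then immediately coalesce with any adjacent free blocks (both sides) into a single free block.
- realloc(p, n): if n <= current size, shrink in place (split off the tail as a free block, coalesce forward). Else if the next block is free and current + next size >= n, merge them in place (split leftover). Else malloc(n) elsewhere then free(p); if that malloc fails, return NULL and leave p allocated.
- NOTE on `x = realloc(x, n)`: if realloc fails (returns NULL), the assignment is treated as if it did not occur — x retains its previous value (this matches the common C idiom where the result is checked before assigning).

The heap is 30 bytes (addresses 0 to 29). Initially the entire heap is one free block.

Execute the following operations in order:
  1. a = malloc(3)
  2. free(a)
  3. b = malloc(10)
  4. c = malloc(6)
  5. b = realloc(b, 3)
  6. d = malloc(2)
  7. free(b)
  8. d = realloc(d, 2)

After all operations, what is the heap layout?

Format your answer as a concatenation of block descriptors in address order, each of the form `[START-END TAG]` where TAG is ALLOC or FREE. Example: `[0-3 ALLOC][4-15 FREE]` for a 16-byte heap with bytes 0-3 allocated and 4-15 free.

Op 1: a = malloc(3) -> a = 0; heap: [0-2 ALLOC][3-29 FREE]
Op 2: free(a) -> (freed a); heap: [0-29 FREE]
Op 3: b = malloc(10) -> b = 0; heap: [0-9 ALLOC][10-29 FREE]
Op 4: c = malloc(6) -> c = 10; heap: [0-9 ALLOC][10-15 ALLOC][16-29 FREE]
Op 5: b = realloc(b, 3) -> b = 0; heap: [0-2 ALLOC][3-9 FREE][10-15 ALLOC][16-29 FREE]
Op 6: d = malloc(2) -> d = 3; heap: [0-2 ALLOC][3-4 ALLOC][5-9 FREE][10-15 ALLOC][16-29 FREE]
Op 7: free(b) -> (freed b); heap: [0-2 FREE][3-4 ALLOC][5-9 FREE][10-15 ALLOC][16-29 FREE]
Op 8: d = realloc(d, 2) -> d = 3; heap: [0-2 FREE][3-4 ALLOC][5-9 FREE][10-15 ALLOC][16-29 FREE]

Answer: [0-2 FREE][3-4 ALLOC][5-9 FREE][10-15 ALLOC][16-29 FREE]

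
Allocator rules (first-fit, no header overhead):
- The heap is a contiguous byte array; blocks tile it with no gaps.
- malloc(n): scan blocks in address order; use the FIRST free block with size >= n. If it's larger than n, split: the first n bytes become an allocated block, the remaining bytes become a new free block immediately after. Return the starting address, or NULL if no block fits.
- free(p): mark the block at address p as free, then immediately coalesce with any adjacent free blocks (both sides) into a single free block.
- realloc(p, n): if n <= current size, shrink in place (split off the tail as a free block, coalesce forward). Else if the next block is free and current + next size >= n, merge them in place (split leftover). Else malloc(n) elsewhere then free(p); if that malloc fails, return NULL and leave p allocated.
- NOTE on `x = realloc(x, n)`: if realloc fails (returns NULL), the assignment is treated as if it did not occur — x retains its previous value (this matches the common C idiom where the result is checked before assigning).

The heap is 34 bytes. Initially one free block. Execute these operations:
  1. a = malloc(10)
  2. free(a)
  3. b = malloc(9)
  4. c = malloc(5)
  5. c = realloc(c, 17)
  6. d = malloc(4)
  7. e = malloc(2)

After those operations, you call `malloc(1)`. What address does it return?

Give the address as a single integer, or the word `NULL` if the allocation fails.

Answer: 32

Derivation:
Op 1: a = malloc(10) -> a = 0; heap: [0-9 ALLOC][10-33 FREE]
Op 2: free(a) -> (freed a); heap: [0-33 FREE]
Op 3: b = malloc(9) -> b = 0; heap: [0-8 ALLOC][9-33 FREE]
Op 4: c = malloc(5) -> c = 9; heap: [0-8 ALLOC][9-13 ALLOC][14-33 FREE]
Op 5: c = realloc(c, 17) -> c = 9; heap: [0-8 ALLOC][9-25 ALLOC][26-33 FREE]
Op 6: d = malloc(4) -> d = 26; heap: [0-8 ALLOC][9-25 ALLOC][26-29 ALLOC][30-33 FREE]
Op 7: e = malloc(2) -> e = 30; heap: [0-8 ALLOC][9-25 ALLOC][26-29 ALLOC][30-31 ALLOC][32-33 FREE]
malloc(1): first-fit scan over [0-8 ALLOC][9-25 ALLOC][26-29 ALLOC][30-31 ALLOC][32-33 FREE] -> 32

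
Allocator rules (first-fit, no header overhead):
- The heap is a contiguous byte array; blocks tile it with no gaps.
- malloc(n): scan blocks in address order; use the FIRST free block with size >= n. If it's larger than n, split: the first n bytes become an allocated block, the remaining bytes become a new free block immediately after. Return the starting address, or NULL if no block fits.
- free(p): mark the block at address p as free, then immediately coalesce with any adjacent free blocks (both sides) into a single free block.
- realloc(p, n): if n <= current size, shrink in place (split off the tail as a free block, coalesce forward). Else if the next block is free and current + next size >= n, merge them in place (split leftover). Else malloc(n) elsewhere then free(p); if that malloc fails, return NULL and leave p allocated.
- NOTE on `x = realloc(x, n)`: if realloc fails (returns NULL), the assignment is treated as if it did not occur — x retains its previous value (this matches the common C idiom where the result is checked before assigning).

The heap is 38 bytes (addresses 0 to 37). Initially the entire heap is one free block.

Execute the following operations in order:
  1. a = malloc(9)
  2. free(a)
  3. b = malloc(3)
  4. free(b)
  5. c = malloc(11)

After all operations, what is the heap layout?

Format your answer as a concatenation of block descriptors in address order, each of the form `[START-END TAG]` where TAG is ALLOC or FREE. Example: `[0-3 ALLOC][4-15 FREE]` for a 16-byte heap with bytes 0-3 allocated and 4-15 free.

Op 1: a = malloc(9) -> a = 0; heap: [0-8 ALLOC][9-37 FREE]
Op 2: free(a) -> (freed a); heap: [0-37 FREE]
Op 3: b = malloc(3) -> b = 0; heap: [0-2 ALLOC][3-37 FREE]
Op 4: free(b) -> (freed b); heap: [0-37 FREE]
Op 5: c = malloc(11) -> c = 0; heap: [0-10 ALLOC][11-37 FREE]

Answer: [0-10 ALLOC][11-37 FREE]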